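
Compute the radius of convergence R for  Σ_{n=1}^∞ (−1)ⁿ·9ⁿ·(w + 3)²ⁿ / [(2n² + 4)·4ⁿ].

R = 2/3

The ratio of consecutive coefficients is [(2n² + 4)/(2(n+1)² + 4)] · 9/4 → 9/4.
Writing y = (w + 3)², the series in y has radius 4/9, so |w + 3| < √(4/9) = 2/3 and R = 2/3.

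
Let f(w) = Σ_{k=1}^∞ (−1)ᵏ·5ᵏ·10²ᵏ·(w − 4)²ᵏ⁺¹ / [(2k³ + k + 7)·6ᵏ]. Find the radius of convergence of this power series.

By the ratio test, |a_{k+1}/a_k| = [(2k³ + k + 7)/(2(k+1)³ + (k+1) + 7)] · 5·100/6 → 250/3.
Writing y = (w − 4)², the series in y has radius 3/250, so |w − 4| < √(3/250) and R = √30/50.

R = √30/50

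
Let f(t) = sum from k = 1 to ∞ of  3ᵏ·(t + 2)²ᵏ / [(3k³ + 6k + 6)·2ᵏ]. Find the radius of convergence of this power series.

Ratio test: |a_{k+1}/a_k| = [(3k³ + 6k + 6)/(3(k+1)³ + 6(k+1) + 6)] · 3/2 → 3/2 as k → ∞.
Successive powers of (t + 2) differ by 2, so the series converges when |t + 2|² · 3/2 < 1, i.e. |t + 2| < √(2/3). So R = √6/3.

R = √6/3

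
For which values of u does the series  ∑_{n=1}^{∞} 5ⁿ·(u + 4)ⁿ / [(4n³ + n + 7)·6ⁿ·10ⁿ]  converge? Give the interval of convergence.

The ratio of consecutive coefficients is [(4n³ + n + 7)/(4(n+1)³ + (n+1) + 7)] · 5/(6·10) → 1/12.
The series converges when 1/12 · |u + 4| < 1, giving R = 12.
When u = 8, absolute convergence follows by limit comparison with Σ 1/n³.
Endpoint u = -16: the series is dominated by a constant times Σ 1/n³, which converges (p = 3 > 1).

[-16, 8]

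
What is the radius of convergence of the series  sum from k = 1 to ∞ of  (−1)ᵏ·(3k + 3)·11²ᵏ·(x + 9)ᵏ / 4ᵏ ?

By the ratio test, |a_{k+1}/a_k| = [(3(k+1) + 3)/(3k + 3)] · 121/4 → 121/4.
Hence the series converges for |x + 9| < 1/(121/4) = 4/121, so the radius of convergence is 4/121.

R = 4/121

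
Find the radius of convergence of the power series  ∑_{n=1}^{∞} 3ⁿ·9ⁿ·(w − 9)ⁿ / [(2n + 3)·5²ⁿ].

R = 25/27

By the ratio test, |a_{n+1}/a_n| = [(2n + 3)/(2(n+1) + 3)] · 3·9/25 → 27/25.
The series converges when 27/25 · |w − 9| < 1, giving R = 25/27.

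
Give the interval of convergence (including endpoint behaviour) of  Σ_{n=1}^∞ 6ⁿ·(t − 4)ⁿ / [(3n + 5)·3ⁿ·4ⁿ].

By the ratio test, |a_{n+1}/a_n| = [(3n + 5)/(3(n+1) + 5)] · 6/(3·4) → 1/2.
Hence the series converges for |t − 4| < 1/(1/2) = 2, so the radius of convergence is 2.
Endpoint t = 6: the terms behave like c/n; limit comparison with the harmonic series gives divergence.
Endpoint t = 2: convergence follows from the alternating series test (terms decrease monotonically to 0).

[2, 6)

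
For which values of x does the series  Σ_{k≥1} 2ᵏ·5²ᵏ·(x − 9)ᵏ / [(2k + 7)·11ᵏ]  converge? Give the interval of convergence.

[439/50, 461/50)

The ratio of consecutive coefficients is [(2k + 7)/(2(k+1) + 7)] · 2·25/11 → 50/11.
Hence the series converges for |x − 9| < 1/(50/11) = 11/50, so the radius of convergence is 11/50.
When x = 461/50, the terms are asymptotic to a nonzero constant times 1/k, so the series diverges by limit comparison with Σ 1/k.
Endpoint x = 439/50: an alternating series whose terms decrease to 0 in absolute value, so it converges by the Leibniz criterion.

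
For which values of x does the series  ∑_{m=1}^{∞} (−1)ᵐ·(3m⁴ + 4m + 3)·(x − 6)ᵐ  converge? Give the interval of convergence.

(5, 7)

The ratio of consecutive coefficients is (3(m+1)⁴ + 4(m+1) + 3)/(3m⁴ + 4m + 3) → 1.
Convergence for |x − 6| < 1, so R = 1.
At x = 7: the terms do not tend to 0, so the series diverges.
At x = 5: the terms have absolute value of order m⁴, which does not tend to 0, so the series diverges by the divergence test.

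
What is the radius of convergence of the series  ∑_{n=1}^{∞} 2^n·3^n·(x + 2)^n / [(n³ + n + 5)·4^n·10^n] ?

R = 20/3

Apply the ratio test: |a_{n+1}| / |a_n| = [(n³ + n + 5)/((n+1)³ + (n+1) + 5)] · 2·3/(4·10), which tends to 3/20 as n → ∞.
Thus R = 1/(3/20) = 20/3.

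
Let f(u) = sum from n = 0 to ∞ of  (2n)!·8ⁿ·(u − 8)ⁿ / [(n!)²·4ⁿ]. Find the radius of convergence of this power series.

R = 1/8

Apply the ratio test: |a_{n+1}| / |a_n| = (2n+1)·(2n+2)/(n+1)² · 8/4, which tends to 8 as n → ∞.
The series converges when 8 · |u − 8| < 1, giving R = 1/8.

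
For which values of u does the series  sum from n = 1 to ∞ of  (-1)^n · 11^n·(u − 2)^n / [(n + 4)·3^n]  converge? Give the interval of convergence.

(19/11, 25/11]

The ratio of consecutive coefficients is [(n + 4)/((n+1) + 4)] · 11/3 → 11/3.
Thus R = 1/(11/3) = 3/11.
Check u = 25/11: an alternating series whose terms decrease to 0 in absolute value, so it converges by the Leibniz criterion.
Endpoint u = 19/11: the terms are asymptotic to a nonzero constant times 1/n, so the series diverges by limit comparison with Σ 1/n.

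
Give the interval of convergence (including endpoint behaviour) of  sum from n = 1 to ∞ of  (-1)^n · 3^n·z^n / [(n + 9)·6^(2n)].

Ratio test: |a_{n+1}/a_n| = [(n + 9)/((n+1) + 9)] · 3/36 → 1/12 as n → ∞.
Convergence for |z| · 1/12 < 1, i.e. |z| < 12. So R = 12.
Check z = 12: convergence follows from the alternating series test (terms decrease monotonically to 0).
Check z = -12: the terms behave like c/n; limit comparison with the harmonic series gives divergence.

(-12, 12]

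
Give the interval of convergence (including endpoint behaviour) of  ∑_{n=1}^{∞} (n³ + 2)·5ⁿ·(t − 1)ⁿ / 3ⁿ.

(2/5, 8/5)

Apply the ratio test: |a_{n+1}| / |a_n| = [((n+1)³ + 2)/(n³ + 2)] · 5/3, which tends to 5/3 as n → ∞.
The series converges when 5/3 · |t − 1| < 1, giving R = 3/5.
Endpoint t = 8/5: the terms have absolute value of order n³, which does not tend to 0, so the series diverges by the divergence test.
Endpoint t = 2/5: the terms do not tend to 0, so the series diverges.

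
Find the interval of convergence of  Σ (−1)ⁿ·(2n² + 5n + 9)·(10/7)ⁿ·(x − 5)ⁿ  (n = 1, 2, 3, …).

(43/10, 57/10)

By the ratio test, |a_{n+1}/a_n| = [(2(n+1)² + 5(n+1) + 9)/(2n² + 5n + 9)] · 10/7 → 10/7.
The series converges when 10/7 · |x − 5| < 1, giving R = 7/10.
At x = 57/10: the terms do not tend to 0, so the series diverges.
Check x = 43/10: the n-th term does not approach 0; divergence by the term test.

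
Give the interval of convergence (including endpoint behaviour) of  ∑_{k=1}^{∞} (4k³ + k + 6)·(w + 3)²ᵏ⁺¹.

Ratio test: |a_{k+1}/a_k| = (4(k+1)³ + (k+1) + 6)/(4k³ + k + 6) → 1 as k → ∞.
Since the exponent of (w + 3) increases by 2 each term, convergence requires |w + 3|² < 1, hence R = 1.
At w = -2: the terms do not tend to 0, so the series diverges.
Endpoint w = -4: the terms do not tend to 0, so the series diverges.

(-4, -2)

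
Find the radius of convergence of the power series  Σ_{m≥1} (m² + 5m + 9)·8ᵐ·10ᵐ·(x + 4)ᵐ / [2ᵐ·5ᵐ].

By the ratio test, |a_{m+1}/a_m| = [((m+1)² + 5(m+1) + 9)/(m² + 5m + 9)] · 8·10/(2·5) → 8.
Convergence for |x + 4| · 8 < 1, i.e. |x + 4| < 1/8. So R = 1/8.

R = 1/8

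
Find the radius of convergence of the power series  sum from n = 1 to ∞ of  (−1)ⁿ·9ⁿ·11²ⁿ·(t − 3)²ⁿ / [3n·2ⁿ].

The ratio of consecutive coefficients is [3n/3(n+1)] · 9·121/2 → 1089/2.
Writing y = (t − 3)², the series in y has radius 2/1089, so |t − 3| < √(2/1089) and R = √2/33.

R = √2/33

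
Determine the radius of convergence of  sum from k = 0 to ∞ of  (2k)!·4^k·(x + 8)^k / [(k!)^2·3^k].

The ratio of consecutive coefficients is (2k+1)·(2k+2)/(k+1)² · 4/3 → 16/3.
Thus R = 1/(16/3) = 3/16.

R = 3/16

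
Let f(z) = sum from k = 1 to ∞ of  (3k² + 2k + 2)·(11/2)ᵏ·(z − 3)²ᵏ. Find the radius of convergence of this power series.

R = √22/11

By the ratio test, |a_{k+1}/a_k| = [(3(k+1)² + 2(k+1) + 2)/(3k² + 2k + 2)] · 11/2 → 11/2.
Since the exponent of (z − 3) increases by 2 each term, convergence requires |z − 3|² < 2/11, hence R = √22/11.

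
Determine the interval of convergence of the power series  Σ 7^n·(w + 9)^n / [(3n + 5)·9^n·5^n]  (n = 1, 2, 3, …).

The ratio of consecutive coefficients is [(3n + 5)/(3(n+1) + 5)] · 7/(9·5) → 7/45.
The series converges when 7/45 · |w + 9| < 1, giving R = 45/7.
Check w = -18/7: comparison with the harmonic series Σ 1/n shows the series diverges.
When w = -108/7, an alternating series whose terms decrease to 0 in absolute value, so it converges by the Leibniz criterion.

[-108/7, -18/7)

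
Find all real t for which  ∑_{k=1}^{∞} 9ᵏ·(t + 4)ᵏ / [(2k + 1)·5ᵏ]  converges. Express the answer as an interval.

By the ratio test, |a_{k+1}/a_k| = [(2k + 1)/(2(k+1) + 1)] · 9/5 → 9/5.
Thus R = 1/(9/5) = 5/9.
Endpoint t = -31/9: the terms behave like c/k; limit comparison with the harmonic series gives divergence.
Endpoint t = -41/9: the terms alternate in sign and decrease monotonically to 0 in absolute value (size ~ c/k), so the alternating series test gives convergence.

[-41/9, -31/9)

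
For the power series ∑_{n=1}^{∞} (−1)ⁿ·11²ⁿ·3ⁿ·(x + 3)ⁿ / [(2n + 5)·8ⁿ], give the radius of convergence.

R = 8/363

Ratio test: |a_{n+1}/a_n| = [(2n + 5)/(2(n+1) + 5)] · 121·3/8 → 363/8 as n → ∞.
Hence the series converges for |x + 3| < 1/(363/8) = 8/363, so the radius of convergence is 8/363.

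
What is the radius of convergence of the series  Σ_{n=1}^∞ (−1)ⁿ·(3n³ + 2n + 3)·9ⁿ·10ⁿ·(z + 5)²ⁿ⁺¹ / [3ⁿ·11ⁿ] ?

Apply the ratio test: |a_{n+1}| / |a_n| = [(3(n+1)³ + 2(n+1) + 3)/(3n³ + 2n + 3)] · 9·10/(3·11), which tends to 30/11 as n → ∞.
Writing y = (z + 5)², the series in y has radius 11/30, so |z + 5| < √(11/30) and R = √330/30.

R = √330/30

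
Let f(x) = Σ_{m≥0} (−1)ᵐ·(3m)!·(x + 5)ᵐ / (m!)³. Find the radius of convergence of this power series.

R = 1/27

By the ratio test, |a_{m+1}/a_m| = (3m+1)·(3m+2)·(3m+3)/(m+1)³ → 27.
Convergence for |x + 5| · 27 < 1, i.e. |x + 5| < 1/27. So R = 1/27.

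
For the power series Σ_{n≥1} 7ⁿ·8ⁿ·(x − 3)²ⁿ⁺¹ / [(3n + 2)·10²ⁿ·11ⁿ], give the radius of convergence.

Ratio test: |a_{n+1}/a_n| = [(3n + 2)/(3(n+1) + 2)] · 7·8/(100·11) → 14/275 as n → ∞.
Since the exponent of (x − 3) increases by 2 each term, convergence requires |x − 3|² < 275/14, hence R = 5√154/14.

R = 5√154/14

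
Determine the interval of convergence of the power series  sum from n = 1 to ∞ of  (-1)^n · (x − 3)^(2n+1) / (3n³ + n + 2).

[2, 4]

By the ratio test, |a_{n+1}/a_n| = (3n³ + n + 2)/(3(n+1)³ + (n+1) + 2) → 1.
Since the exponent of (x − 3) increases by 2 each term, convergence requires |x − 3|² < 1, hence R = 1.
When x = 4, absolute convergence follows by limit comparison with Σ 1/n³.
At x = 2: the terms are on the order of 1/n³, so the series converges absolutely by comparison with the p-series (p = 3 > 1).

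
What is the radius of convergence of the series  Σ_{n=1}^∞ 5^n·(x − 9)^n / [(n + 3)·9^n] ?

By the ratio test, |a_{n+1}/a_n| = [(n + 3)/((n+1) + 3)] · 5/9 → 5/9.
Thus R = 1/(5/9) = 9/5.

R = 9/5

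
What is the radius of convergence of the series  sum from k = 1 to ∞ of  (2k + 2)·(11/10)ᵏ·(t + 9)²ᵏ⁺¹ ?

R = √110/11

Apply the ratio test: |a_{k+1}| / |a_k| = [(2(k+1) + 2)/(2k + 2)] · 11/10, which tends to 11/10 as k → ∞.
Since the exponent of (t + 9) increases by 2 each term, convergence requires |t + 9|² < 10/11, hence R = √110/11.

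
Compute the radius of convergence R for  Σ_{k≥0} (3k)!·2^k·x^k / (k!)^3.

Apply the ratio test: |a_{k+1}| / |a_k| = (3k+1)·(3k+2)·(3k+3)/(k+1)³ · 2, which tends to 54 as k → ∞.
Thus R = 1/(54) = 1/54.

R = 1/54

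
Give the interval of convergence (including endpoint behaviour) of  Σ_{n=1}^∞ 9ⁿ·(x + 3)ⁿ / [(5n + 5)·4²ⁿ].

[-43/9, -11/9)

The ratio of consecutive coefficients is [(5n + 5)/(5(n+1) + 5)] · 9/16 → 9/16.
Hence the series converges for |x + 3| < 1/(9/16) = 16/9, so the radius of convergence is 16/9.
Endpoint x = -11/9: the terms behave like c/n; limit comparison with the harmonic series gives divergence.
When x = -43/9, the terms alternate in sign and decrease monotonically to 0 in absolute value (size ~ c/n), so the alternating series test gives convergence.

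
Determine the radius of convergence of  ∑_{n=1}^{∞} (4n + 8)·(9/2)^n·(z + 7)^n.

Apply the ratio test: |a_{n+1}| / |a_n| = [(4(n+1) + 8)/(4n + 8)] · 9/2, which tends to 9/2 as n → ∞.
Hence the series converges for |z + 7| < 1/(9/2) = 2/9, so the radius of convergence is 2/9.

R = 2/9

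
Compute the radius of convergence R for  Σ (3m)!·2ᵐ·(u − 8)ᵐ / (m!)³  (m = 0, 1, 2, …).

Apply the ratio test: |a_{m+1}| / |a_m| = (3m+1)·(3m+2)·(3m+3)/(m+1)³ · 2, which tends to 54 as m → ∞.
Thus R = 1/(54) = 1/54.

R = 1/54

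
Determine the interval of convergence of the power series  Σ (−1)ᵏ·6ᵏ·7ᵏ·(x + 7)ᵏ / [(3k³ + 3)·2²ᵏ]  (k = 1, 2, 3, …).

[-149/21, -145/21]

Ratio test: |a_{k+1}/a_k| = [(3k³ + 3)/(3(k+1)³ + 3)] · 6·7/4 → 21/2 as k → ∞.
Thus R = 1/(21/2) = 2/21.
Check x = -145/21: the series is dominated by a constant times Σ 1/k³, which converges (p = 3 > 1).
At x = -149/21: absolute convergence follows by limit comparison with Σ 1/k³.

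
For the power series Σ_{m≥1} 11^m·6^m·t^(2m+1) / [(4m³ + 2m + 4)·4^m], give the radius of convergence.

Ratio test: |a_{m+1}/a_m| = [(4m³ + 2m + 4)/(4(m+1)³ + 2(m+1) + 4)] · 11·6/4 → 33/2 as m → ∞.
Since the exponent of t increases by 2 each term, convergence requires |t|² < 2/33, hence R = √66/33.

R = √66/33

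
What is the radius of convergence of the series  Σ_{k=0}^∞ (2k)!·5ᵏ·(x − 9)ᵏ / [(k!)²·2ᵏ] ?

R = 1/10

The ratio of consecutive coefficients is (2k+1)·(2k+2)/(k+1)² · 5/2 → 10.
Convergence for |x − 9| · 10 < 1, i.e. |x − 9| < 1/10. So R = 1/10.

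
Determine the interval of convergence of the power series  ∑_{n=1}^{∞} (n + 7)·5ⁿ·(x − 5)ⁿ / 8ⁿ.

The ratio of consecutive coefficients is [((n+1) + 7)/(n + 7)] · 5/8 → 5/8.
Thus R = 1/(5/8) = 8/5.
When x = 33/5, the terms do not tend to 0, so the series diverges.
Endpoint x = 17/5: the n-th term does not approach 0; divergence by the term test.

(17/5, 33/5)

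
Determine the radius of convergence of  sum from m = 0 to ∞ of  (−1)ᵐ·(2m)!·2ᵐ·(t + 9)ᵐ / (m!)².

R = 1/8

Ratio test: |a_{m+1}/a_m| = (2m+1)·(2m+2)/(m+1)² · 2 → 8 as m → ∞.
Thus R = 1/(8) = 1/8.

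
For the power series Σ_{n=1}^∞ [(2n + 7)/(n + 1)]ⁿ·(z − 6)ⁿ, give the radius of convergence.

Applying the root test, |a_n|^(1/n) = (2n + 7)/(n + 1) → 2.
Convergence for |z − 6| · 2 < 1, i.e. |z − 6| < 1/2. So R = 1/2.

R = 1/2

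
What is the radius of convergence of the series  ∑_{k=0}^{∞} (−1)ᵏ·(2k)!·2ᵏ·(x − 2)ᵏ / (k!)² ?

R = 1/8

The ratio of consecutive coefficients is (2k+1)·(2k+2)/(k+1)² · 2 → 8.
Convergence for |x − 2| · 8 < 1, i.e. |x − 2| < 1/8. So R = 1/8.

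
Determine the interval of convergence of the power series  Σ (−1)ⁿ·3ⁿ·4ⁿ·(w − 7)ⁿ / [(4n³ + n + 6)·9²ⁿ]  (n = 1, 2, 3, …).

[1/4, 55/4]

By the ratio test, |a_{n+1}/a_n| = [(4n³ + n + 6)/(4(n+1)³ + (n+1) + 6)] · 3·4/81 → 4/27.
Hence the series converges for |w − 7| < 1/(4/27) = 27/4, so the radius of convergence is 27/4.
Check w = 55/4: the series is dominated by a constant times Σ 1/n³, which converges (p = 3 > 1).
At w = 1/4: the terms are on the order of 1/n³, so the series converges absolutely by comparison with the p-series (p = 3 > 1).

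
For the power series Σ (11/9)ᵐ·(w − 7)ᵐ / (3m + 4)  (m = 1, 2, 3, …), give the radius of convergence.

R = 9/11

By the ratio test, |a_{m+1}/a_m| = [(3m + 4)/(3(m+1) + 4)] · 11/9 → 11/9.
Thus R = 1/(11/9) = 9/11.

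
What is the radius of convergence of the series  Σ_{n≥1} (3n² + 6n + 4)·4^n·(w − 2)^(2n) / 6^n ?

The ratio of consecutive coefficients is [(3(n+1)² + 6(n+1) + 4)/(3n² + 6n + 4)] · 4/6 → 2/3.
Successive powers of (w − 2) differ by 2, so the series converges when |w − 2|² · 2/3 < 1, i.e. |w − 2| < √(3/2). So R = √6/2.

R = √6/2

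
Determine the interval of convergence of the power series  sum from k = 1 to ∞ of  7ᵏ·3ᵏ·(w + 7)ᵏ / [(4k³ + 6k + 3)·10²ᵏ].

Apply the ratio test: |a_{k+1}| / |a_k| = [(4k³ + 6k + 3)/(4(k+1)³ + 6(k+1) + 3)] · 7·3/100, which tends to 21/100 as k → ∞.
Thus R = 1/(21/100) = 100/21.
When w = -47/21, absolute convergence follows by limit comparison with Σ 1/k³.
Check w = -247/21: absolute convergence follows by limit comparison with Σ 1/k³.

[-247/21, -47/21]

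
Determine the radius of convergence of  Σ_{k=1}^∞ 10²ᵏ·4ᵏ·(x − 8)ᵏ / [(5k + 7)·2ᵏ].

R = 1/200

Ratio test: |a_{k+1}/a_k| = [(5k + 7)/(5(k+1) + 7)] · 100·4/2 → 200 as k → ∞.
Hence the series converges for |x − 8| < 1/(200) = 1/200, so the radius of convergence is 1/200.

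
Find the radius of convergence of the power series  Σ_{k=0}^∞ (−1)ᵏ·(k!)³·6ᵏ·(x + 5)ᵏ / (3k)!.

Apply the ratio test: |a_{k+1}| / |a_k| = (k+1)³/[(3k+1)·(3k+2)·(3k+3)] · 6, which tends to 2/9 as k → ∞.
Convergence for |x + 5| · 2/9 < 1, i.e. |x + 5| < 9/2. So R = 9/2.

R = 9/2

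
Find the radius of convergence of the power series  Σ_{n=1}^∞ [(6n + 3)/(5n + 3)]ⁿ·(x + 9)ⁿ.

Applying the root test, |a_n|^(1/n) = (6n + 3)/(5n + 3) → 6/5.
Hence the series converges for |x + 9| < 1/(6/5) = 5/6, so the radius of convergence is 5/6.

R = 5/6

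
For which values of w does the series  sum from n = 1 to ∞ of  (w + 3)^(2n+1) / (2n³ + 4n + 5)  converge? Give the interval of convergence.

[-4, -2]

The ratio of consecutive coefficients is (2n³ + 4n + 5)/(2(n+1)³ + 4(n+1) + 5) → 1.
Writing y = (w + 3)², the series in y has radius 1, so |w + 3| < √(1) = 1 and R = 1.
Endpoint w = -2: absolute convergence follows by limit comparison with Σ 1/n³.
Endpoint w = -4: absolute convergence follows by limit comparison with Σ 1/n³.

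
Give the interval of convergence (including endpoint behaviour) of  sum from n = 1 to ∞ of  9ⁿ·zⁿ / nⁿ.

Root test: |a_n|^(1/n) = 9/n → 0.
The limit is 0 for every z, so R = ∞.

(−∞, ∞)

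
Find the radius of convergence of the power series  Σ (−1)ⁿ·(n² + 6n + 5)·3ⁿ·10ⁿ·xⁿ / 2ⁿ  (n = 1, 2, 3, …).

R = 1/15

Ratio test: |a_{n+1}/a_n| = [((n+1)² + 6(n+1) + 5)/(n² + 6n + 5)] · 3·10/2 → 15 as n → ∞.
Hence the series converges for |x| < 1/(15) = 1/15, so the radius of convergence is 1/15.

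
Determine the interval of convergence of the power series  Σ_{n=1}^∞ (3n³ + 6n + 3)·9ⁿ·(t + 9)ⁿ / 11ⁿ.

The ratio of consecutive coefficients is [(3(n+1)³ + 6(n+1) + 3)/(3n³ + 6n + 3)] · 9/11 → 9/11.
Thus R = 1/(9/11) = 11/9.
When t = -70/9, the terms do not tend to 0, so the series diverges.
Endpoint t = -92/9: the terms have absolute value of order n³, which does not tend to 0, so the series diverges by the divergence test.

(-92/9, -70/9)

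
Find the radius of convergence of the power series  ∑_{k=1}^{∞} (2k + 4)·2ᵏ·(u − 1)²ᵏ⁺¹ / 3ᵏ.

R = √6/2

The ratio of consecutive coefficients is [(2(k+1) + 4)/(2k + 4)] · 2/3 → 2/3.
Writing y = (u − 1)², the series in y has radius 3/2, so |u − 1| < √(3/2) and R = √6/2.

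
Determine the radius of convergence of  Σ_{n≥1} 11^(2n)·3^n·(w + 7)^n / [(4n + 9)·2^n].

R = 2/363

By the ratio test, |a_{n+1}/a_n| = [(4n + 9)/(4(n+1) + 9)] · 121·3/2 → 363/2.
Hence the series converges for |w + 7| < 1/(363/2) = 2/363, so the radius of convergence is 2/363.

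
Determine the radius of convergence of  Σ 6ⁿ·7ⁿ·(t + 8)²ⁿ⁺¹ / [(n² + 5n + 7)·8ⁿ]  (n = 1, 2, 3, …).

Ratio test: |a_{n+1}/a_n| = [(n² + 5n + 7)/((n+1)² + 5(n+1) + 7)] · 6·7/8 → 21/4 as n → ∞.
Since the exponent of (t + 8) increases by 2 each term, convergence requires |t + 8|² < 4/21, hence R = 2√21/21.

R = 2√21/21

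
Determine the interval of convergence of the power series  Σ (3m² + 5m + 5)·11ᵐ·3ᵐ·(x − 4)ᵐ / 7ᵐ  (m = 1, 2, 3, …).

(125/33, 139/33)

Ratio test: |a_{m+1}/a_m| = [(3(m+1)² + 5(m+1) + 5)/(3m² + 5m + 5)] · 11·3/7 → 33/7 as m → ∞.
The series converges when 33/7 · |x − 4| < 1, giving R = 7/33.
Endpoint x = 139/33: the terms have absolute value of order m², which does not tend to 0, so the series diverges by the divergence test.
Endpoint x = 125/33: the m-th term does not approach 0; divergence by the term test.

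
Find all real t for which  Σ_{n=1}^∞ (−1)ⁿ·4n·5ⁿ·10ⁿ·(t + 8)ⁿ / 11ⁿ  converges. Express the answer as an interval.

(-411/50, -389/50)

Ratio test: |a_{n+1}/a_n| = [4(n+1)/4n] · 5·10/11 → 50/11 as n → ∞.
Convergence for |t + 8| · 50/11 < 1, i.e. |t + 8| < 11/50. So R = 11/50.
At t = -389/50: the n-th term does not approach 0; divergence by the term test.
At t = -411/50: the n-th term does not approach 0; divergence by the term test.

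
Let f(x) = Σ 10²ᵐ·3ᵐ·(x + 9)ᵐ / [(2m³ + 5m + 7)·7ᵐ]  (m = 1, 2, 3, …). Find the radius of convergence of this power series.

R = 7/300

Apply the ratio test: |a_{m+1}| / |a_m| = [(2m³ + 5m + 7)/(2(m+1)³ + 5(m+1) + 7)] · 100·3/7, which tends to 300/7 as m → ∞.
The series converges when 300/7 · |x + 9| < 1, giving R = 7/300.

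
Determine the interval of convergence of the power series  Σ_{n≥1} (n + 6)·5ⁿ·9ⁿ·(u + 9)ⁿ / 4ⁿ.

(-409/45, -401/45)

Apply the ratio test: |a_{n+1}| / |a_n| = [((n+1) + 6)/(n + 6)] · 5·9/4, which tends to 45/4 as n → ∞.
Thus R = 1/(45/4) = 4/45.
When u = -401/45, the n-th term does not approach 0; divergence by the term test.
When u = -409/45, the n-th term does not approach 0; divergence by the term test.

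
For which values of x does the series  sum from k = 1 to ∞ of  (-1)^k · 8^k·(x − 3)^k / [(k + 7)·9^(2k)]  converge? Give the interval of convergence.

The ratio of consecutive coefficients is [(k + 7)/((k+1) + 7)] · 8/81 → 8/81.
The series converges when 8/81 · |x − 3| < 1, giving R = 81/8.
At x = 105/8: the terms alternate in sign and decrease monotonically to 0 in absolute value (size ~ c/k), so the alternating series test gives convergence.
Check x = -57/8: the terms are asymptotic to a nonzero constant times 1/k, so the series diverges by limit comparison with Σ 1/k.

(-57/8, 105/8]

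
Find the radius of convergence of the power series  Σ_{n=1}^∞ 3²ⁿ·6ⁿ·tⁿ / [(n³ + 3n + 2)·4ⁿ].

By the ratio test, |a_{n+1}/a_n| = [(n³ + 3n + 2)/((n+1)³ + 3(n+1) + 2)] · 9·6/4 → 27/2.
Hence the series converges for |t| < 1/(27/2) = 2/27, so the radius of convergence is 2/27.

R = 2/27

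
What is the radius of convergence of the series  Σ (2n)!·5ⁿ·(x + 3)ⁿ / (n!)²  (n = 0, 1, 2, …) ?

By the ratio test, |a_{n+1}/a_n| = (2n+1)·(2n+2)/(n+1)² · 5 → 20.
Hence the series converges for |x + 3| < 1/(20) = 1/20, so the radius of convergence is 1/20.

R = 1/20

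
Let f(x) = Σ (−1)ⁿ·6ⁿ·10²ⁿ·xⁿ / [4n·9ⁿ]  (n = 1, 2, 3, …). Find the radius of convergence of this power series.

R = 3/200

By the ratio test, |a_{n+1}/a_n| = [4n/4(n+1)] · 6·100/9 → 200/3.
The series converges when 200/3 · |x| < 1, giving R = 3/200.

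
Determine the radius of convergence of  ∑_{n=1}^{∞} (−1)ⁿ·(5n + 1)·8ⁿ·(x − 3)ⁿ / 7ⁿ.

R = 7/8

By the ratio test, |a_{n+1}/a_n| = [(5(n+1) + 1)/(5n + 1)] · 8/7 → 8/7.
Thus R = 1/(8/7) = 7/8.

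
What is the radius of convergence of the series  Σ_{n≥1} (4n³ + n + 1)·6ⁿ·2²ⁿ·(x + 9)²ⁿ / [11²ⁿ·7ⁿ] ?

R = 11√42/12

Ratio test: |a_{n+1}/a_n| = [(4(n+1)³ + (n+1) + 1)/(4n³ + n + 1)] · 6·4/(121·7) → 24/847 as n → ∞.
Writing y = (x + 9)², the series in y has radius 847/24, so |x + 9| < √(847/24) and R = 11√42/12.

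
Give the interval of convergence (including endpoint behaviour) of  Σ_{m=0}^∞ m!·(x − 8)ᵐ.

{8}

Ratio test: |a_{m+1}/a_m| = (m+1) → ∞ as m → ∞.
The terms grow without bound for any (x − 8) ≠ 0, so R = 0 (convergence only at x = 8).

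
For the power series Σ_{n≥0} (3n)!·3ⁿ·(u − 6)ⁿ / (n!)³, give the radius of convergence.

R = 1/81

Ratio test: |a_{n+1}/a_n| = (3n+1)·(3n+2)·(3n+3)/(n+1)³ · 3 → 81 as n → ∞.
Hence the series converges for |u − 6| < 1/(81) = 1/81, so the radius of convergence is 1/81.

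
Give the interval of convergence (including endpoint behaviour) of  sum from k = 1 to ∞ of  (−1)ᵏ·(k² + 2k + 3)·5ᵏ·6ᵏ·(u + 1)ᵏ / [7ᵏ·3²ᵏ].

Ratio test: |a_{k+1}/a_k| = [((k+1)² + 2(k+1) + 3)/(k² + 2k + 3)] · 5·6/(7·9) → 10/21 as k → ∞.
Convergence for |u + 1| · 10/21 < 1, i.e. |u + 1| < 21/10. So R = 21/10.
Endpoint u = 11/10: the k-th term does not approach 0; divergence by the term test.
When u = -31/10, the k-th term does not approach 0; divergence by the term test.

(-31/10, 11/10)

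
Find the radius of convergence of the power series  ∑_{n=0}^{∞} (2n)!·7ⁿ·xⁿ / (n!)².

R = 1/28

Apply the ratio test: |a_{n+1}| / |a_n| = (2n+1)·(2n+2)/(n+1)² · 7, which tends to 28 as n → ∞.
Hence the series converges for |x| < 1/(28) = 1/28, so the radius of convergence is 1/28.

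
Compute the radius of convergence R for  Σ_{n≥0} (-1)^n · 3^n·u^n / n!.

R = ∞

Apply the ratio test: |a_{n+1}| / |a_n| = 3 · 1/(n+1), which tends to 0 as n → ∞.
Since the limit is 0 < 1 for every u, the series converges on all of ℝ and R = ∞.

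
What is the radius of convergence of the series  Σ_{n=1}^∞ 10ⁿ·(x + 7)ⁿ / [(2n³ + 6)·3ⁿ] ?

Ratio test: |a_{n+1}/a_n| = [(2n³ + 6)/(2(n+1)³ + 6)] · 10/3 → 10/3 as n → ∞.
The series converges when 10/3 · |x + 7| < 1, giving R = 3/10.

R = 3/10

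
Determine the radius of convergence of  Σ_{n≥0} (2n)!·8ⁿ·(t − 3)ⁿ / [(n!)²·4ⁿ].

R = 1/8

Ratio test: |a_{n+1}/a_n| = (2n+1)·(2n+2)/(n+1)² · 8/4 → 8 as n → ∞.
Thus R = 1/(8) = 1/8.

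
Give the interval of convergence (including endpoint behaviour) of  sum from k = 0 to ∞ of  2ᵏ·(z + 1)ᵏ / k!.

(−∞, ∞)

Apply the ratio test: |a_{k+1}| / |a_k| = 2 · 1/(k+1), which tends to 0 as k → ∞.
The ratio tends to 0 regardless of z, hence R = ∞.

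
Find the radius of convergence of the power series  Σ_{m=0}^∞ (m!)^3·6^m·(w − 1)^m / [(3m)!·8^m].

The ratio of consecutive coefficients is (m+1)³/[(3m+1)·(3m+2)·(3m+3)] · 6/8 → 1/36.
Convergence for |w − 1| · 1/36 < 1, i.e. |w − 1| < 36. So R = 36.

R = 36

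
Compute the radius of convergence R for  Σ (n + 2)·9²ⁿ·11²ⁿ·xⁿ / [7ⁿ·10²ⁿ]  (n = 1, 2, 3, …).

Ratio test: |a_{n+1}/a_n| = [((n+1) + 2)/(n + 2)] · 81·121/(7·100) → 9801/700 as n → ∞.
Hence the series converges for |x| < 1/(9801/700) = 700/9801, so the radius of convergence is 700/9801.

R = 700/9801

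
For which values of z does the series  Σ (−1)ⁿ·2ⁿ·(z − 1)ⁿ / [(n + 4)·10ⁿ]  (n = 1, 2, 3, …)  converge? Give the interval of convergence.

(-4, 6]

Apply the ratio test: |a_{n+1}| / |a_n| = [(n + 4)/((n+1) + 4)] · 2/10, which tends to 1/5 as n → ∞.
The series converges when 1/5 · |z − 1| < 1, giving R = 5.
At z = 6: an alternating series whose terms decrease to 0 in absolute value, so it converges by the Leibniz criterion.
Endpoint z = -4: the terms are asymptotic to a nonzero constant times 1/n, so the series diverges by limit comparison with Σ 1/n.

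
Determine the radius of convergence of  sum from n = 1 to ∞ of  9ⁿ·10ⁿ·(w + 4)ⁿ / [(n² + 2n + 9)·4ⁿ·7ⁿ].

R = 14/45

Apply the ratio test: |a_{n+1}| / |a_n| = [(n² + 2n + 9)/((n+1)² + 2(n+1) + 9)] · 9·10/(4·7), which tends to 45/14 as n → ∞.
Hence the series converges for |w + 4| < 1/(45/14) = 14/45, so the radius of convergence is 14/45.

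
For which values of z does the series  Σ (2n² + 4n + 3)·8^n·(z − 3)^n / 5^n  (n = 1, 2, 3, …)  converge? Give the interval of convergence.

(19/8, 29/8)

Ratio test: |a_{n+1}/a_n| = [(2(n+1)² + 4(n+1) + 3)/(2n² + 4n + 3)] · 8/5 → 8/5 as n → ∞.
The series converges when 8/5 · |z − 3| < 1, giving R = 5/8.
Check z = 29/8: the n-th term does not approach 0; divergence by the term test.
When z = 19/8, the terms do not tend to 0, so the series diverges.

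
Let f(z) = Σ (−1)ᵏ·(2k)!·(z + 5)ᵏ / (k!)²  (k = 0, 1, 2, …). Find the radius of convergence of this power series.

R = 1/4

Apply the ratio test: |a_{k+1}| / |a_k| = (2k+1)·(2k+2)/(k+1)², which tends to 4 as k → ∞.
Hence the series converges for |z + 5| < 1/(4) = 1/4, so the radius of convergence is 1/4.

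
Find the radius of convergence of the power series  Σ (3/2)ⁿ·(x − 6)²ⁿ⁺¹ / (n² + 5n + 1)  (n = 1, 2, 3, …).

Ratio test: |a_{n+1}/a_n| = [(n² + 5n + 1)/((n+1)² + 5(n+1) + 1)] · 3/2 → 3/2 as n → ∞.
Successive powers of (x − 6) differ by 2, so the series converges when |x − 6|² · 3/2 < 1, i.e. |x − 6| < √(2/3). So R = √6/3.

R = √6/3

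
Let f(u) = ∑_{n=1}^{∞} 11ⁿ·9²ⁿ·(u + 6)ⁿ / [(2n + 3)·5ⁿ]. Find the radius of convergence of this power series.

R = 5/891

Ratio test: |a_{n+1}/a_n| = [(2n + 3)/(2(n+1) + 3)] · 11·81/5 → 891/5 as n → ∞.
Thus R = 1/(891/5) = 5/891.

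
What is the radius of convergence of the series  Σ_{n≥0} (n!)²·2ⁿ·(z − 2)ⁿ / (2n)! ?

R = 2

Ratio test: |a_{n+1}/a_n| = (n+1)²/[(2n+1)·(2n+2)] · 2 → 1/2 as n → ∞.
Hence the series converges for |z − 2| < 1/(1/2) = 2, so the radius of convergence is 2.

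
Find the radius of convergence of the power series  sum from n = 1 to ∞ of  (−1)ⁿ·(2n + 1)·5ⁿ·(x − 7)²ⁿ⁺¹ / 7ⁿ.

By the ratio test, |a_{n+1}/a_n| = [(2(n+1) + 1)/(2n + 1)] · 5/7 → 5/7.
Successive powers of (x − 7) differ by 2, so the series converges when |x − 7|² · 5/7 < 1, i.e. |x − 7| < √(7/5). So R = √35/5.

R = √35/5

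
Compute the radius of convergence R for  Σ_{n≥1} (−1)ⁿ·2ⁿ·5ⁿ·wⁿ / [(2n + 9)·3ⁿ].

The ratio of consecutive coefficients is [(2n + 9)/(2(n+1) + 9)] · 2·5/3 → 10/3.
Convergence for |w| · 10/3 < 1, i.e. |w| < 3/10. So R = 3/10.

R = 3/10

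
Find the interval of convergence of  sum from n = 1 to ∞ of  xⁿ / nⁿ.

Applying the root test, |a_n|^(1/n) = 1/n → 0.
The limit is 0 for every x, so R = ∞.

(−∞, ∞)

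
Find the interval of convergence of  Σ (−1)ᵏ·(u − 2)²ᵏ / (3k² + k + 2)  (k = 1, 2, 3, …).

[1, 3]

By the ratio test, |a_{k+1}/a_k| = (3k² + k + 2)/(3(k+1)² + (k+1) + 2) → 1.
Since the exponent of (u − 2) increases by 2 each term, convergence requires |u − 2|² < 1, hence R = 1.
Check u = 3: the terms are on the order of 1/k², so the series converges absolutely by comparison with the p-series (p = 2 > 1).
Endpoint u = 1: absolute convergence follows by limit comparison with Σ 1/k².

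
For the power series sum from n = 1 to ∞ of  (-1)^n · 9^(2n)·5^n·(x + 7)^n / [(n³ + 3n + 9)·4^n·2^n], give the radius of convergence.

By the ratio test, |a_{n+1}/a_n| = [(n³ + 3n + 9)/((n+1)³ + 3(n+1) + 9)] · 81·5/(4·2) → 405/8.
Convergence for |x + 7| · 405/8 < 1, i.e. |x + 7| < 8/405. So R = 8/405.

R = 8/405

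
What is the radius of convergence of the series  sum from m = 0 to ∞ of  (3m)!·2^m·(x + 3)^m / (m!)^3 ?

R = 1/54

The ratio of consecutive coefficients is (3m+1)·(3m+2)·(3m+3)/(m+1)³ · 2 → 54.
Thus R = 1/(54) = 1/54.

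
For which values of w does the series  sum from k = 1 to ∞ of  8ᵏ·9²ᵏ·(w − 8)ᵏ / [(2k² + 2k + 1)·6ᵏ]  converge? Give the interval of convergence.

By the ratio test, |a_{k+1}/a_k| = [(2k² + 2k + 1)/(2(k+1)² + 2(k+1) + 1)] · 8·81/6 → 108.
Thus R = 1/(108) = 1/108.
When w = 865/108, absolute convergence follows by limit comparison with Σ 1/k².
At w = 863/108: absolute convergence follows by limit comparison with Σ 1/k².

[863/108, 865/108]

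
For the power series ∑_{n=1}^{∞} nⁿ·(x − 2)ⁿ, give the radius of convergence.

R = 0

Applying the root test, |a_n|^(1/n) = n → ∞.
The root grows without bound, so R = 0 (convergence only at x = 2).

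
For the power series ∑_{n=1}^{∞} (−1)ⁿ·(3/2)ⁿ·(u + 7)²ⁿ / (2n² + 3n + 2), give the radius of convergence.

Apply the ratio test: |a_{n+1}| / |a_n| = [(2n² + 3n + 2)/(2(n+1)² + 3(n+1) + 2)] · 3/2, which tends to 3/2 as n → ∞.
Since the exponent of (u + 7) increases by 2 each term, convergence requires |u + 7|² < 2/3, hence R = √6/3.

R = √6/3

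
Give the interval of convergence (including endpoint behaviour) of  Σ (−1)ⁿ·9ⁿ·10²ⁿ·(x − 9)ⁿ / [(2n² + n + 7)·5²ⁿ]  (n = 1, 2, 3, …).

Ratio test: |a_{n+1}/a_n| = [(2n² + n + 7)/(2(n+1)² + (n+1) + 7)] · 9·100/25 → 36 as n → ∞.
Thus R = 1/(36) = 1/36.
Endpoint x = 325/36: the series is dominated by a constant times Σ 1/n², which converges (p = 2 > 1).
Check x = 323/36: the series is dominated by a constant times Σ 1/n², which converges (p = 2 > 1).

[323/36, 325/36]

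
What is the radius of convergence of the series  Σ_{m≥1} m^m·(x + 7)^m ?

By the Cauchy root test, |a_m|^(1/m) = m → ∞.
The root grows without bound, so R = 0 (convergence only at x = -7).

R = 0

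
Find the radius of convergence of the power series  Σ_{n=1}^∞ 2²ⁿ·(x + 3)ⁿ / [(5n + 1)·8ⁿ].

By the ratio test, |a_{n+1}/a_n| = [(5n + 1)/(5(n+1) + 1)] · 4/8 → 1/2.
Convergence for |x + 3| · 1/2 < 1, i.e. |x + 3| < 2. So R = 2.

R = 2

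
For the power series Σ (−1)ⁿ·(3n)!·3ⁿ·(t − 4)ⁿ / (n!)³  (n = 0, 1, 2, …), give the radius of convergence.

Apply the ratio test: |a_{n+1}| / |a_n| = (3n+1)·(3n+2)·(3n+3)/(n+1)³ · 3, which tends to 81 as n → ∞.
Thus R = 1/(81) = 1/81.

R = 1/81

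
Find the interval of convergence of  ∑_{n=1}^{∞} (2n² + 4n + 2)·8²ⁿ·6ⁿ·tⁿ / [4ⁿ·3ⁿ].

Apply the ratio test: |a_{n+1}| / |a_n| = [(2(n+1)² + 4(n+1) + 2)/(2n² + 4n + 2)] · 64·6/(4·3), which tends to 32 as n → ∞.
Hence the series converges for |t| < 1/(32) = 1/32, so the radius of convergence is 1/32.
When t = 1/32, the terms have absolute value of order n², which does not tend to 0, so the series diverges by the divergence test.
When t = -1/32, the terms have absolute value of order n², which does not tend to 0, so the series diverges by the divergence test.

(-1/32, 1/32)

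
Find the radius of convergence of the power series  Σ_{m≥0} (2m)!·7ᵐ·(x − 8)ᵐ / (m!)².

R = 1/28

Apply the ratio test: |a_{m+1}| / |a_m| = (2m+1)·(2m+2)/(m+1)² · 7, which tends to 28 as m → ∞.
Convergence for |x − 8| · 28 < 1, i.e. |x − 8| < 1/28. So R = 1/28.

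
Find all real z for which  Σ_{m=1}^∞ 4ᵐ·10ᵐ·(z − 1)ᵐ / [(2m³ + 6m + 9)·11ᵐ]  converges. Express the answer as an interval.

[29/40, 51/40]

Ratio test: |a_{m+1}/a_m| = [(2m³ + 6m + 9)/(2(m+1)³ + 6(m+1) + 9)] · 4·10/11 → 40/11 as m → ∞.
Convergence for |z − 1| · 40/11 < 1, i.e. |z − 1| < 11/40. So R = 11/40.
Endpoint z = 51/40: the terms are on the order of 1/m³, so the series converges absolutely by comparison with the p-series (p = 3 > 1).
Check z = 29/40: the series is dominated by a constant times Σ 1/m³, which converges (p = 3 > 1).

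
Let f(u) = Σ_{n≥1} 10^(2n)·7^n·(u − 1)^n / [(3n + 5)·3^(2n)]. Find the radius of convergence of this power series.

R = 9/700

The ratio of consecutive coefficients is [(3n + 5)/(3(n+1) + 5)] · 100·7/9 → 700/9.
Hence the series converges for |u − 1| < 1/(700/9) = 9/700, so the radius of convergence is 9/700.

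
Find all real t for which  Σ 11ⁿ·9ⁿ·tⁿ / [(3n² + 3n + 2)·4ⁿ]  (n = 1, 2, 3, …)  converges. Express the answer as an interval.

Ratio test: |a_{n+1}/a_n| = [(3n² + 3n + 2)/(3(n+1)² + 3(n+1) + 2)] · 11·9/4 → 99/4 as n → ∞.
The series converges when 99/4 · |t| < 1, giving R = 4/99.
Endpoint t = 4/99: the series is dominated by a constant times Σ 1/n², which converges (p = 2 > 1).
At t = -4/99: the series is dominated by a constant times Σ 1/n², which converges (p = 2 > 1).

[-4/99, 4/99]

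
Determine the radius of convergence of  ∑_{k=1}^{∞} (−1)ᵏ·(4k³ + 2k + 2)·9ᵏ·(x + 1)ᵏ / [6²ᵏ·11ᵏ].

R = 44

The ratio of consecutive coefficients is [(4(k+1)³ + 2(k+1) + 2)/(4k³ + 2k + 2)] · 9/(36·11) → 1/44.
Convergence for |x + 1| · 1/44 < 1, i.e. |x + 1| < 44. So R = 44.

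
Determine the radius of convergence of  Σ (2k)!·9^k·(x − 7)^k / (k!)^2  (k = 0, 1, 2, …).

Apply the ratio test: |a_{k+1}| / |a_k| = (2k+1)·(2k+2)/(k+1)² · 9, which tends to 36 as k → ∞.
Hence the series converges for |x − 7| < 1/(36) = 1/36, so the radius of convergence is 1/36.

R = 1/36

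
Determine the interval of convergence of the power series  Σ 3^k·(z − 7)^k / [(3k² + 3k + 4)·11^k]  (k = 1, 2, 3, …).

Apply the ratio test: |a_{k+1}| / |a_k| = [(3k² + 3k + 4)/(3(k+1)² + 3(k+1) + 4)] · 3/11, which tends to 3/11 as k → ∞.
Convergence for |z − 7| · 3/11 < 1, i.e. |z − 7| < 11/3. So R = 11/3.
Check z = 32/3: the terms are on the order of 1/k², so the series converges absolutely by comparison with the p-series (p = 2 > 1).
When z = 10/3, the series is dominated by a constant times Σ 1/k², which converges (p = 2 > 1).

[10/3, 32/3]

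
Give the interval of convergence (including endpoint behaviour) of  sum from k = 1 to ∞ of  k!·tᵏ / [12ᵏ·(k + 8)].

The ratio of consecutive coefficients is (k+1) · 1/12 · (k + 8)/((k+1) + 8) → ∞.
The ratio grows without bound, so the series diverges whenever t ≠ 0; it converges only at t = 0. R = 0.

{0}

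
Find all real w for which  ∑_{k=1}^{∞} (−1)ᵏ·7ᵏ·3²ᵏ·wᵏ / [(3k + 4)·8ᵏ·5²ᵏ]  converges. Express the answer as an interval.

Apply the ratio test: |a_{k+1}| / |a_k| = [(3k + 4)/(3(k+1) + 4)] · 7·9/(8·25), which tends to 63/200 as k → ∞.
Hence the series converges for |w| < 1/(63/200) = 200/63, so the radius of convergence is 200/63.
Check w = 200/63: the terms alternate in sign and decrease monotonically to 0 in absolute value (size ~ c/k), so the alternating series test gives convergence.
Endpoint w = -200/63: the terms are asymptotic to a nonzero constant times 1/k, so the series diverges by limit comparison with Σ 1/k.

(-200/63, 200/63]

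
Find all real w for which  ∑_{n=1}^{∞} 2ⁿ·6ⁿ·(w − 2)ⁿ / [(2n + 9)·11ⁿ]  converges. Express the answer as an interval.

Apply the ratio test: |a_{n+1}| / |a_n| = [(2n + 9)/(2(n+1) + 9)] · 2·6/11, which tends to 12/11 as n → ∞.
Convergence for |w − 2| · 12/11 < 1, i.e. |w − 2| < 11/12. So R = 11/12.
Endpoint w = 35/12: comparison with the harmonic series Σ 1/n shows the series diverges.
Check w = 13/12: the terms alternate in sign and decrease monotonically to 0 in absolute value (size ~ c/n), so the alternating series test gives convergence.

[13/12, 35/12)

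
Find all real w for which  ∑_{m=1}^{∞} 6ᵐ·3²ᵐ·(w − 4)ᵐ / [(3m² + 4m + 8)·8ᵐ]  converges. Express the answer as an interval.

By the ratio test, |a_{m+1}/a_m| = [(3m² + 4m + 8)/(3(m+1)² + 4(m+1) + 8)] · 6·9/8 → 27/4.
Thus R = 1/(27/4) = 4/27.
Check w = 112/27: the series is dominated by a constant times Σ 1/m², which converges (p = 2 > 1).
Check w = 104/27: absolute convergence follows by limit comparison with Σ 1/m².

[104/27, 112/27]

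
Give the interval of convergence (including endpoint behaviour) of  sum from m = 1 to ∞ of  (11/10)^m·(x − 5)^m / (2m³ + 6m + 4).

Apply the ratio test: |a_{m+1}| / |a_m| = [(2m³ + 6m + 4)/(2(m+1)³ + 6(m+1) + 4)] · 11/10, which tends to 11/10 as m → ∞.
Hence the series converges for |x − 5| < 1/(11/10) = 10/11, so the radius of convergence is 10/11.
At x = 65/11: the terms are on the order of 1/m³, so the series converges absolutely by comparison with the p-series (p = 3 > 1).
Endpoint x = 45/11: the series is dominated by a constant times Σ 1/m³, which converges (p = 3 > 1).

[45/11, 65/11]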